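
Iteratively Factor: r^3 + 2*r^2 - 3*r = (r - 1)*(r^2 + 3*r) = r*(r - 1)*(r + 3)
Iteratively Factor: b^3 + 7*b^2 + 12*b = (b)*(b^2 + 7*b + 12) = b*(b + 4)*(b + 3)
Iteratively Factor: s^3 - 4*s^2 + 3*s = (s - 1)*(s^2 - 3*s) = (s - 3)*(s - 1)*(s)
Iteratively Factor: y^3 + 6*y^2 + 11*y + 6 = (y + 1)*(y^2 + 5*y + 6) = (y + 1)*(y + 3)*(y + 2)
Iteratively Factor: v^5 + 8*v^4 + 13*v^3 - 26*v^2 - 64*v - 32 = (v + 4)*(v^4 + 4*v^3 - 3*v^2 - 14*v - 8) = (v + 1)*(v + 4)*(v^3 + 3*v^2 - 6*v - 8) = (v + 1)*(v + 4)^2*(v^2 - v - 2) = (v + 1)^2*(v + 4)^2*(v - 2)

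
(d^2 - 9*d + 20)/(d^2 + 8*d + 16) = (d^2 - 9*d + 20)/(d^2 + 8*d + 16)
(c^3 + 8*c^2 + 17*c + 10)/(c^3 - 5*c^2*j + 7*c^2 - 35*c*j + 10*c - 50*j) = (c + 1)/(c - 5*j)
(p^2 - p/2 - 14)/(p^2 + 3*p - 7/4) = 2*(p - 4)/(2*p - 1)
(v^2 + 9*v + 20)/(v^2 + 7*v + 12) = (v + 5)/(v + 3)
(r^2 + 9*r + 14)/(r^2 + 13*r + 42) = (r + 2)/(r + 6)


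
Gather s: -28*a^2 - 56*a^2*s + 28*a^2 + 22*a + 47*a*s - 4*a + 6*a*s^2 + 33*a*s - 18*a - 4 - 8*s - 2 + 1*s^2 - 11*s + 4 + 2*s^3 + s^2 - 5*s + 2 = 2*s^3 + s^2*(6*a + 2) + s*(-56*a^2 + 80*a - 24)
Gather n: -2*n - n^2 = -n^2 - 2*n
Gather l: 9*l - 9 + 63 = 9*l + 54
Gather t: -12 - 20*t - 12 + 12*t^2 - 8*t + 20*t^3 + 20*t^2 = 20*t^3 + 32*t^2 - 28*t - 24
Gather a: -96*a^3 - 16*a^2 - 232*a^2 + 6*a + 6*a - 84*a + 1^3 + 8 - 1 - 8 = -96*a^3 - 248*a^2 - 72*a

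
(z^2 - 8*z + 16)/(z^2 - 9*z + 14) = (z^2 - 8*z + 16)/(z^2 - 9*z + 14)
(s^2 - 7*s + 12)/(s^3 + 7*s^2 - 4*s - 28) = (s^2 - 7*s + 12)/(s^3 + 7*s^2 - 4*s - 28)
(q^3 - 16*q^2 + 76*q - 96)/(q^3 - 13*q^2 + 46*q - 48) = (q - 6)/(q - 3)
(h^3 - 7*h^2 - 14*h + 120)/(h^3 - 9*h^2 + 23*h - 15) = (h^2 - 2*h - 24)/(h^2 - 4*h + 3)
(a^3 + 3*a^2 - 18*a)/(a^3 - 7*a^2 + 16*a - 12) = a*(a + 6)/(a^2 - 4*a + 4)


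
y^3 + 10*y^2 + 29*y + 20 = (y + 1)*(y + 4)*(y + 5)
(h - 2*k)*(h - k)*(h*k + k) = h^3*k - 3*h^2*k^2 + h^2*k + 2*h*k^3 - 3*h*k^2 + 2*k^3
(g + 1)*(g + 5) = g^2 + 6*g + 5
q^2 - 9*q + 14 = (q - 7)*(q - 2)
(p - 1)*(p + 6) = p^2 + 5*p - 6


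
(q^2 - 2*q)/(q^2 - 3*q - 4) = q*(2 - q)/(-q^2 + 3*q + 4)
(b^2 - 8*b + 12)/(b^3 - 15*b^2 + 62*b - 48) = (b - 2)/(b^2 - 9*b + 8)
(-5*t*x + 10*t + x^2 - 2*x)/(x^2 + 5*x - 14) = (-5*t + x)/(x + 7)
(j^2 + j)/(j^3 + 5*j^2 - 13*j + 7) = j*(j + 1)/(j^3 + 5*j^2 - 13*j + 7)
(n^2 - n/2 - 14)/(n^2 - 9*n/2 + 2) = (2*n + 7)/(2*n - 1)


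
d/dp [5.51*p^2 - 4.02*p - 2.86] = 11.02*p - 4.02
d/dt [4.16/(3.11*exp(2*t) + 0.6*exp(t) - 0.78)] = (-25.8752*exp(t) - 2.496)*exp(t)/(3.11*exp(2*t) + 0.6*exp(t) - 0.78)^2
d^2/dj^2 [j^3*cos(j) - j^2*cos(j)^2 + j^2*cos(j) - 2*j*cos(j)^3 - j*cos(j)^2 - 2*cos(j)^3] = -j^3*cos(j) - 6*j^2*sin(j) - j^2*cos(j) + 2*j^2*cos(2*j) - 4*j*sin(j) + 4*j*sin(2*j) + 15*j*cos(j)/2 + 2*j*cos(2*j) + 9*j*cos(3*j)/2 + 3*sin(j) + 2*sin(2*j) + 3*sin(3*j) + 7*cos(j)/2 - cos(2*j) + 9*cos(3*j)/2 - 1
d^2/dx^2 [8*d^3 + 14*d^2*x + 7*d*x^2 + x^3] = 14*d + 6*x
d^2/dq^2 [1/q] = 2/q^3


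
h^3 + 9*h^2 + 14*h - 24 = (h - 1)*(h + 4)*(h + 6)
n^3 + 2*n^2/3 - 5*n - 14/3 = (n - 7/3)*(n + 1)*(n + 2)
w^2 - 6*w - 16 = (w - 8)*(w + 2)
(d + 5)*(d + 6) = d^2 + 11*d + 30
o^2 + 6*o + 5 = (o + 1)*(o + 5)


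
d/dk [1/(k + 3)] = -1/(k + 3)^2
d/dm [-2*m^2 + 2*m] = 2 - 4*m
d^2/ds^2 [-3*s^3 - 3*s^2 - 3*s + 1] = -18*s - 6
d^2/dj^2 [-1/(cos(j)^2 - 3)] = 2*(2*sin(j)^4 - 7*sin(j)^2 + 2)/(cos(j)^2 - 3)^3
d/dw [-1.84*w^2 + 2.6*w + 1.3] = 2.6 - 3.68*w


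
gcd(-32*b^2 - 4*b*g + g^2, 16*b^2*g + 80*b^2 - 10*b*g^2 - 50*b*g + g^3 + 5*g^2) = 8*b - g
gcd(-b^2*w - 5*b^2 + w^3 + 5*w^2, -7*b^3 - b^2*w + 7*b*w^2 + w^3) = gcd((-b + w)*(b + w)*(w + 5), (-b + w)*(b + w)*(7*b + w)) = -b^2 + w^2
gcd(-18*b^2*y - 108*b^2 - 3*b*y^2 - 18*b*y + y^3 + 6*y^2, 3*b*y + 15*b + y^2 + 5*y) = 3*b + y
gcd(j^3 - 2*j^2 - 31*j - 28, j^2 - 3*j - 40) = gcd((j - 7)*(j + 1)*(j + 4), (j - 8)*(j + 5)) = 1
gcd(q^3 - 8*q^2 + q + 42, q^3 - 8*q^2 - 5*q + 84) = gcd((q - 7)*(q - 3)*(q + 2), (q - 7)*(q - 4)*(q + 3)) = q - 7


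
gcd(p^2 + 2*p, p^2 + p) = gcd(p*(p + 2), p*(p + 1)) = p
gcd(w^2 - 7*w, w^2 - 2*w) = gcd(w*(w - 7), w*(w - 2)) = w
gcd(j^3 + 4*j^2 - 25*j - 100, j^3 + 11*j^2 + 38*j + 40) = j^2 + 9*j + 20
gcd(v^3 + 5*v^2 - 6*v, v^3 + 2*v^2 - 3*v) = v^2 - v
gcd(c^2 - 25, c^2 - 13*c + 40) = c - 5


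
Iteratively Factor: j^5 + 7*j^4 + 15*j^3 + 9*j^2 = (j + 3)*(j^4 + 4*j^3 + 3*j^2) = (j + 1)*(j + 3)*(j^3 + 3*j^2) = j*(j + 1)*(j + 3)*(j^2 + 3*j) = j^2*(j + 1)*(j + 3)*(j + 3)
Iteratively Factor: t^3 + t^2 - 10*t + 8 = (t + 4)*(t^2 - 3*t + 2) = (t - 2)*(t + 4)*(t - 1)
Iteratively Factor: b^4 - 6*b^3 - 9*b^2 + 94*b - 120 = (b - 3)*(b^3 - 3*b^2 - 18*b + 40) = (b - 3)*(b - 2)*(b^2 - b - 20) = (b - 3)*(b - 2)*(b + 4)*(b - 5)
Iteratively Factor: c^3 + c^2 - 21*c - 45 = (c + 3)*(c^2 - 2*c - 15) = (c + 3)^2*(c - 5)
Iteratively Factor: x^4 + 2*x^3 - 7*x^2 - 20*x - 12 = (x + 2)*(x^3 - 7*x - 6) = (x - 3)*(x + 2)*(x^2 + 3*x + 2) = (x - 3)*(x + 1)*(x + 2)*(x + 2)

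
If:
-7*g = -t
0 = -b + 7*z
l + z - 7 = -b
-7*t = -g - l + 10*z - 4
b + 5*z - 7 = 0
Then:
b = 49/12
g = 1/96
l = 7/3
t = 7/96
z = 7/12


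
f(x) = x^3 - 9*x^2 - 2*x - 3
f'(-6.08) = 218.34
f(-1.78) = -33.60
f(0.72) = -8.73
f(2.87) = -59.23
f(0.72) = -8.73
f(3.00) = -63.00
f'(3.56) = -28.06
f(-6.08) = -548.29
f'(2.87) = -28.95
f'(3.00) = -29.00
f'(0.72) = -13.40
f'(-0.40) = 5.68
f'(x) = 3*x^2 - 18*x - 2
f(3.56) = -79.06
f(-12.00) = -3003.00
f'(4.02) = -25.88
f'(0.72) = -13.40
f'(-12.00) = 646.00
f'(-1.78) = 39.55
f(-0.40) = -3.70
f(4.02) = -91.52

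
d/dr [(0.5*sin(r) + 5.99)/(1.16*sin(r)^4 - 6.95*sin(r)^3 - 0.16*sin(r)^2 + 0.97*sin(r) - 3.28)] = (-1.74*sin(r)^4 - 20.8436*sin(r)^3 + 124.9715*sin(r)^2 + 1.9168*sin(r) - 7.4503)*cos(r)/(1.3456*sin(r)^8 - 16.124*sin(r)^7 + 47.9313*sin(r)^6 + 4.4744*sin(r)^5 - 21.067*sin(r)^4 + 45.2816*sin(r)^3 + 1.9905*sin(r)^2 - 6.3632*sin(r) + 10.7584)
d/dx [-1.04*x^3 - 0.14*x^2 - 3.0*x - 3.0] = -3.12*x^2 - 0.28*x - 3.0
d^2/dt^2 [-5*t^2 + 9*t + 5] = -10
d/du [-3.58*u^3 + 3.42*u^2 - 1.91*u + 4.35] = -10.74*u^2 + 6.84*u - 1.91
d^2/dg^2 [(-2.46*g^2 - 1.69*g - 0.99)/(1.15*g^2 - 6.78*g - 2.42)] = (3.5527136788005e-15*g^4 - 42.83129*g^3 - 48.93273*g^2 + 18.09456*g - 69.883572)/(1.520875*g^6 - 26.89965*g^5 + 148.98963*g^4 - 198.453312*g^3 - 313.526004*g^2 - 119.119176*g - 14.172488)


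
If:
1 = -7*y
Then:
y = -1/7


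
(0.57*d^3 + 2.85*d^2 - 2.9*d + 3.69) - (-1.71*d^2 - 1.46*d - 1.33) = 0.57*d^3 + 4.56*d^2 - 1.44*d + 5.02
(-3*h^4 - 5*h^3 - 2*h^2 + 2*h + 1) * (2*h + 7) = -6*h^5 - 31*h^4 - 39*h^3 - 10*h^2 + 16*h + 7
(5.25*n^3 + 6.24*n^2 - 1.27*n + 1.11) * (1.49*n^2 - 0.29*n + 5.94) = 7.8225*n^5 + 7.7751*n^4 + 27.4831*n^3 + 39.0878*n^2 - 7.8657*n + 6.5934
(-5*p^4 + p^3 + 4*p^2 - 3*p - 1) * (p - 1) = -5*p^5 + 6*p^4 + 3*p^3 - 7*p^2 + 2*p + 1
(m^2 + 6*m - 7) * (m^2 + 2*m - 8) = m^4 + 8*m^3 - 3*m^2 - 62*m + 56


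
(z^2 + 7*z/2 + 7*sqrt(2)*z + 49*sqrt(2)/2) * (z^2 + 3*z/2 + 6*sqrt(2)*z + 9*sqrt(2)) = z^4 + 5*z^3 + 13*sqrt(2)*z^3 + 357*z^2/4 + 65*sqrt(2)*z^2 + 273*sqrt(2)*z/4 + 420*z + 441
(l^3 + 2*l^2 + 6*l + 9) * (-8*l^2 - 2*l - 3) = -8*l^5 - 18*l^4 - 55*l^3 - 90*l^2 - 36*l - 27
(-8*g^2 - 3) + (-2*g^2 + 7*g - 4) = -10*g^2 + 7*g - 7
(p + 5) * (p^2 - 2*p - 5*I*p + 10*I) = p^3 + 3*p^2 - 5*I*p^2 - 10*p - 15*I*p + 50*I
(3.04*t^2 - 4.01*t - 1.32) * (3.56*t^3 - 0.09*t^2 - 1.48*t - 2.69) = 10.8224*t^5 - 14.5492*t^4 - 8.8375*t^3 - 2.124*t^2 + 12.7405*t + 3.5508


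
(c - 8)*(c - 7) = c^2 - 15*c + 56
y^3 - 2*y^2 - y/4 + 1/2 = (y - 2)*(y - 1/2)*(y + 1/2)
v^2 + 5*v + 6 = (v + 2)*(v + 3)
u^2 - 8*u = u*(u - 8)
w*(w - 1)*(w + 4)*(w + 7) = w^4 + 10*w^3 + 17*w^2 - 28*w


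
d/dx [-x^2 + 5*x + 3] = 5 - 2*x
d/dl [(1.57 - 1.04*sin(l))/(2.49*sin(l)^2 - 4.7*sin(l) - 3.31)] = (2.5896*sin(l)^2 - 7.8186*sin(l) + 10.8214)*cos(l)/(6.2001*sin(l)^4 - 23.406*sin(l)^3 + 5.6062*sin(l)^2 + 31.114*sin(l) + 10.9561)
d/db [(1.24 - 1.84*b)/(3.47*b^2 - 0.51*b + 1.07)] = (6.3848*b^2 - 8.6056*b - 1.3364)/(12.0409*b^4 - 3.5394*b^3 + 7.6859*b^2 - 1.0914*b + 1.1449)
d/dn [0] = 0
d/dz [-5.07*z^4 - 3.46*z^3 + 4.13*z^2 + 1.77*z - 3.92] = -20.28*z^3 - 10.38*z^2 + 8.26*z + 1.77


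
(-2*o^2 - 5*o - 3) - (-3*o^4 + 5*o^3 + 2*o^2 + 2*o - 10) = 3*o^4 - 5*o^3 - 4*o^2 - 7*o + 7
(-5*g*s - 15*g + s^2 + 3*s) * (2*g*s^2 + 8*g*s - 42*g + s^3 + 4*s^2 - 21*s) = -10*g^2*s^3 - 70*g^2*s^2 + 90*g^2*s + 630*g^2 - 3*g*s^4 - 21*g*s^3 + 27*g*s^2 + 189*g*s + s^5 + 7*s^4 - 9*s^3 - 63*s^2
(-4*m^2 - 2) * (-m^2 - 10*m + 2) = 4*m^4 + 40*m^3 - 6*m^2 + 20*m - 4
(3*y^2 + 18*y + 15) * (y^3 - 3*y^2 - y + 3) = 3*y^5 + 9*y^4 - 42*y^3 - 54*y^2 + 39*y + 45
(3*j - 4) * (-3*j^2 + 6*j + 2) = -9*j^3 + 30*j^2 - 18*j - 8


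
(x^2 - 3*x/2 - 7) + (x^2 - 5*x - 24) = 2*x^2 - 13*x/2 - 31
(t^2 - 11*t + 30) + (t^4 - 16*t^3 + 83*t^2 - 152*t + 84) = t^4 - 16*t^3 + 84*t^2 - 163*t + 114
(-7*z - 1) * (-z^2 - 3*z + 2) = 7*z^3 + 22*z^2 - 11*z - 2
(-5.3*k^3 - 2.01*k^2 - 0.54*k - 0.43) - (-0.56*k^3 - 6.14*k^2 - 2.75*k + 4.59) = -4.74*k^3 + 4.13*k^2 + 2.21*k - 5.02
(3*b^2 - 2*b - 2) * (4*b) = 12*b^3 - 8*b^2 - 8*b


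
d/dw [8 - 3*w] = -3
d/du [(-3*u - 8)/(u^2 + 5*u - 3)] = (3*u^2 + 16*u + 49)/(u^4 + 10*u^3 + 19*u^2 - 30*u + 9)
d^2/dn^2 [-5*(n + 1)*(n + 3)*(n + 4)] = -30*n - 80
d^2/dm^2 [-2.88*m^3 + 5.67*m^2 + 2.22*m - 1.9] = 11.34 - 17.28*m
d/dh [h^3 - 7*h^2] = h*(3*h - 14)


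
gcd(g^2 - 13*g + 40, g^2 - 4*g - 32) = g - 8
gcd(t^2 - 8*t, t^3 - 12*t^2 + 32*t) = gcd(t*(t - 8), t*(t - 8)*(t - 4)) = t^2 - 8*t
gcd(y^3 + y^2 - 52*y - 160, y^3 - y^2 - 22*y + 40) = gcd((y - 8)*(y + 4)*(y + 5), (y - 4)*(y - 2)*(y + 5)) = y + 5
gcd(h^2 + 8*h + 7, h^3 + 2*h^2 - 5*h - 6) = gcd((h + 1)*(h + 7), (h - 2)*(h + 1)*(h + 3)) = h + 1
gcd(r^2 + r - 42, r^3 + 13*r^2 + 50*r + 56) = r + 7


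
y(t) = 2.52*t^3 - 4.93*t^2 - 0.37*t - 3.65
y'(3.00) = 38.09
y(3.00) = 18.91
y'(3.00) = 38.09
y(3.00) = 18.91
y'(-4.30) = 181.81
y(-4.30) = -293.57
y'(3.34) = 51.03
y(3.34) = 34.01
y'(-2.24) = 59.65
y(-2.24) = -55.88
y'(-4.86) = 226.11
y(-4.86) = -407.57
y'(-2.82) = 87.56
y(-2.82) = -98.32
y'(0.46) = -3.31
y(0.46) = -4.62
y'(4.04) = 83.19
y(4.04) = 80.56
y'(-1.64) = 36.13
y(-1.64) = -27.42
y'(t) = 7.56*t^2 - 9.86*t - 0.37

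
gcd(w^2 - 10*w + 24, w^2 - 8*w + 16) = w - 4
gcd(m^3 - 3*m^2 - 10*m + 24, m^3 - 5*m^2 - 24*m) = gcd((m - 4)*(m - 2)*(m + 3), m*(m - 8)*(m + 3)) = m + 3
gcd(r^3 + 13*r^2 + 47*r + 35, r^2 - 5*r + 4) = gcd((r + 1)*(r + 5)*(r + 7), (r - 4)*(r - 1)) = 1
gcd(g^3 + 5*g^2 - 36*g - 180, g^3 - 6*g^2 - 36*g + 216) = g^2 - 36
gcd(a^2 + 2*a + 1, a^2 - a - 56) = 1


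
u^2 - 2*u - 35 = (u - 7)*(u + 5)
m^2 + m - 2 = (m - 1)*(m + 2)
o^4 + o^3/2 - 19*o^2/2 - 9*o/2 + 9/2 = (o - 3)*(o - 1/2)*(o + 1)*(o + 3)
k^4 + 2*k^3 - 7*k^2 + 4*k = k*(k - 1)^2*(k + 4)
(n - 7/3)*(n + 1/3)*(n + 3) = n^3 + n^2 - 61*n/9 - 7/3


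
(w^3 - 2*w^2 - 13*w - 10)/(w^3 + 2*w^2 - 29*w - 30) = (w + 2)/(w + 6)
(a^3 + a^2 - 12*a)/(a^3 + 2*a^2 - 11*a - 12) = a/(a + 1)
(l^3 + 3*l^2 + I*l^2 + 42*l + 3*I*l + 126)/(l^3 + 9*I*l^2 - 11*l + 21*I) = (l^2 + l*(3 - 6*I) - 18*I)/(l^2 + 2*I*l + 3)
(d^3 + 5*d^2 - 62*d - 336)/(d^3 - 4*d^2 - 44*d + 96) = (d + 7)/(d - 2)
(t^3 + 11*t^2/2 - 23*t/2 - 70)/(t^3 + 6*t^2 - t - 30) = (t^2 + t/2 - 14)/(t^2 + t - 6)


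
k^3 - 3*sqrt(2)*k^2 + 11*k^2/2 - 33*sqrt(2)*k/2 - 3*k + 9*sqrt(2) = (k - 1/2)*(k + 6)*(k - 3*sqrt(2))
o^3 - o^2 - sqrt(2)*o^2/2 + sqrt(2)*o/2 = o*(o - 1)*(o - sqrt(2)/2)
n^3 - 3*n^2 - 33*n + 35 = (n - 7)*(n - 1)*(n + 5)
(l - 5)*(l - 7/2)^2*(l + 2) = l^4 - 10*l^3 + 93*l^2/4 + 133*l/4 - 245/2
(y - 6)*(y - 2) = y^2 - 8*y + 12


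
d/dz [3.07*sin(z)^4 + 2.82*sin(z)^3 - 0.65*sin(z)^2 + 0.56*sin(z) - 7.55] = (12.28*sin(z)^3 + 8.46*sin(z)^2 - 1.3*sin(z) + 0.56)*cos(z)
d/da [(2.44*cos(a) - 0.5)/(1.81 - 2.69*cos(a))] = -3.0714*sin(a)/(2.69*cos(a) - 1.81)^2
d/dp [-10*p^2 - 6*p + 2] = -20*p - 6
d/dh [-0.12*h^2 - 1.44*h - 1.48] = -0.24*h - 1.44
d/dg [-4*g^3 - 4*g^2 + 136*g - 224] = -12*g^2 - 8*g + 136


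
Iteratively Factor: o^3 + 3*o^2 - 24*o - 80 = (o + 4)*(o^2 - o - 20) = (o - 5)*(o + 4)*(o + 4)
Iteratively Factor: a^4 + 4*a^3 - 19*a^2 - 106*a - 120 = (a + 4)*(a^3 - 19*a - 30) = (a - 5)*(a + 4)*(a^2 + 5*a + 6) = (a - 5)*(a + 3)*(a + 4)*(a + 2)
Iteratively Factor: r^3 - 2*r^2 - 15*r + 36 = (r - 3)*(r^2 + r - 12) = (r - 3)^2*(r + 4)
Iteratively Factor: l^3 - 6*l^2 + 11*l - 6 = (l - 1)*(l^2 - 5*l + 6) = (l - 2)*(l - 1)*(l - 3)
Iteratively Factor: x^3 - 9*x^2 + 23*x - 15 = (x - 5)*(x^2 - 4*x + 3) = (x - 5)*(x - 1)*(x - 3)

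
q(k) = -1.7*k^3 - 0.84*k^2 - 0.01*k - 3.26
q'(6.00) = -193.69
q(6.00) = -400.76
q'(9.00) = -428.23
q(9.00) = -1310.69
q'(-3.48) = -55.93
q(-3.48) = 58.25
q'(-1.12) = -4.53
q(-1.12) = -1.91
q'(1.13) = -8.42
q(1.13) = -6.80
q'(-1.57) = -9.94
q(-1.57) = 1.26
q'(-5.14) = -126.11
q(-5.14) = 205.45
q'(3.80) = -80.04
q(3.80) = -108.71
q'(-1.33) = -6.80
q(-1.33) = -0.73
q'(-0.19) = 0.13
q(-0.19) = -3.28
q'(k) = -5.1*k^2 - 1.68*k - 0.01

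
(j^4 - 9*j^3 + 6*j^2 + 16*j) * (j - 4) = j^5 - 13*j^4 + 42*j^3 - 8*j^2 - 64*j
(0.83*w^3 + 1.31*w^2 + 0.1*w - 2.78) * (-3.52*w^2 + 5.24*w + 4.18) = -2.9216*w^5 - 0.262*w^4 + 9.9818*w^3 + 15.7854*w^2 - 14.1492*w - 11.6204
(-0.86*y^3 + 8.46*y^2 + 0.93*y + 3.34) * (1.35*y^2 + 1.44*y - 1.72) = -1.161*y^5 + 10.1826*y^4 + 14.9171*y^3 - 8.703*y^2 + 3.21*y - 5.7448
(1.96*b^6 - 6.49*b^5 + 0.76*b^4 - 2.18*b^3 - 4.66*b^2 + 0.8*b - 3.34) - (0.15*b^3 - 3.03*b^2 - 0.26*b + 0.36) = 1.96*b^6 - 6.49*b^5 + 0.76*b^4 - 2.33*b^3 - 1.63*b^2 + 1.06*b - 3.7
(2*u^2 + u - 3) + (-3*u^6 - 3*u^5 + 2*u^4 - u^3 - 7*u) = -3*u^6 - 3*u^5 + 2*u^4 - u^3 + 2*u^2 - 6*u - 3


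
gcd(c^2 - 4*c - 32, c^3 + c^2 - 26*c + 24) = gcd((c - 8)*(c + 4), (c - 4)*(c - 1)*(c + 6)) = 1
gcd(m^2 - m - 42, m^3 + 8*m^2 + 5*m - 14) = 1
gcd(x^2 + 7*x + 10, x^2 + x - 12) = 1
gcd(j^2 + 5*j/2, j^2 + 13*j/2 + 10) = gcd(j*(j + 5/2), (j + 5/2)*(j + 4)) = j + 5/2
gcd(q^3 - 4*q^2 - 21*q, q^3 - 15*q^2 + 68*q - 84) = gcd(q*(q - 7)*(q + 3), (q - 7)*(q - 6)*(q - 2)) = q - 7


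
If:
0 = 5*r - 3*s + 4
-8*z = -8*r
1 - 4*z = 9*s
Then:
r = -11/19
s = 7/19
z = -11/19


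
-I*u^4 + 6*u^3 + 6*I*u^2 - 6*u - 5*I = (u - 1)*(u + I)*(u + 5*I)*(-I*u - I)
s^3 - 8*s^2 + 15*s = s*(s - 5)*(s - 3)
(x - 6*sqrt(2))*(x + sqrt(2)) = x^2 - 5*sqrt(2)*x - 12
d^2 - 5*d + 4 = (d - 4)*(d - 1)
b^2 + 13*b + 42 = (b + 6)*(b + 7)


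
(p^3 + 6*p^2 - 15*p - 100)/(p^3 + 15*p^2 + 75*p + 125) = (p - 4)/(p + 5)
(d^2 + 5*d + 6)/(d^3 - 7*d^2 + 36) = (d + 3)/(d^2 - 9*d + 18)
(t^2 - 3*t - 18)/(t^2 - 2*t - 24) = (t + 3)/(t + 4)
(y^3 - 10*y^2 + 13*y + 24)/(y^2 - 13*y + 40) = (y^2 - 2*y - 3)/(y - 5)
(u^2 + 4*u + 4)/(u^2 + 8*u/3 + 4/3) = 3*(u + 2)/(3*u + 2)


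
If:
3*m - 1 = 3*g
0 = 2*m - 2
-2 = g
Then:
No Solution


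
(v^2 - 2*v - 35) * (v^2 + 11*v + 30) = v^4 + 9*v^3 - 27*v^2 - 445*v - 1050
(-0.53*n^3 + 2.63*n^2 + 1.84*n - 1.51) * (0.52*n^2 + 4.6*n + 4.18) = -0.2756*n^5 - 1.0704*n^4 + 10.8394*n^3 + 18.6722*n^2 + 0.7452*n - 6.3118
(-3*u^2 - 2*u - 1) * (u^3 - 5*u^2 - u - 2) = -3*u^5 + 13*u^4 + 12*u^3 + 13*u^2 + 5*u + 2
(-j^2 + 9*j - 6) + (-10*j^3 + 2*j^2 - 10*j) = -10*j^3 + j^2 - j - 6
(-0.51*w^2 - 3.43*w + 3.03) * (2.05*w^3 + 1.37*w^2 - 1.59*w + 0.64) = -1.0455*w^5 - 7.7302*w^4 + 2.3233*w^3 + 9.2784*w^2 - 7.0129*w + 1.9392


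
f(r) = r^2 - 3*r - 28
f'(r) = 2*r - 3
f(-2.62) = -13.28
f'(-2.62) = -8.24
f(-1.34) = -22.18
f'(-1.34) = -5.68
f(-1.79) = -19.43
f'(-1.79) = -6.58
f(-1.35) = -22.13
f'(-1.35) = -5.70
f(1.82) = -30.15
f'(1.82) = 0.64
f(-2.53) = -14.01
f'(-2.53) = -8.06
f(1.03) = -30.03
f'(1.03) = -0.94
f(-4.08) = 0.89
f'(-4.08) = -11.16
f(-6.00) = 26.00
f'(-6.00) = -15.00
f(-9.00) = 80.00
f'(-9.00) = -21.00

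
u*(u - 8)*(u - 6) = u^3 - 14*u^2 + 48*u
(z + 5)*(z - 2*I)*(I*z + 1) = I*z^3 + 3*z^2 + 5*I*z^2 + 15*z - 2*I*z - 10*I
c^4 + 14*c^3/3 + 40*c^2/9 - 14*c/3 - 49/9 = (c - 1)*(c + 1)*(c + 7/3)^2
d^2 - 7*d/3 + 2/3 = (d - 2)*(d - 1/3)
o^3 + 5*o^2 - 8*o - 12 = (o - 2)*(o + 1)*(o + 6)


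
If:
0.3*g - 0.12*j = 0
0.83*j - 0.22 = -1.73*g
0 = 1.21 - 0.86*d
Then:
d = 1.41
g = 0.06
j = 0.14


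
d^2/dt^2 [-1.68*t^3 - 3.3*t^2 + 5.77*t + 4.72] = -10.08*t - 6.6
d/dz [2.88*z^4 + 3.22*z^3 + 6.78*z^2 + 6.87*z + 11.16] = 11.52*z^3 + 9.66*z^2 + 13.56*z + 6.87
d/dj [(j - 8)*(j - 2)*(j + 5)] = 3*j^2 - 10*j - 34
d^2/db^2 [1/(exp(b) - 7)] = (exp(b) + 7)*exp(b)/(exp(b) - 7)^3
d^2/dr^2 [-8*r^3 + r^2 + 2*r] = 2 - 48*r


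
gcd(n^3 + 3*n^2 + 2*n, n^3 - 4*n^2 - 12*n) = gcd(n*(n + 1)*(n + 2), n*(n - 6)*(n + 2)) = n^2 + 2*n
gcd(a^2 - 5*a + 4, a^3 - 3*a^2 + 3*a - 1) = a - 1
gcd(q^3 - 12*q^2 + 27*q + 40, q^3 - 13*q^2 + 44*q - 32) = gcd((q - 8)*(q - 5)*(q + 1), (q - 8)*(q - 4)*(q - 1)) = q - 8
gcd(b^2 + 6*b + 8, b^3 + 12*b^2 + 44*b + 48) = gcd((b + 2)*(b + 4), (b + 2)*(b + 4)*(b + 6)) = b^2 + 6*b + 8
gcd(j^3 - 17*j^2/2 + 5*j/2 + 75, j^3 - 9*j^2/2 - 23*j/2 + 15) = j^2 - 7*j/2 - 15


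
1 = 1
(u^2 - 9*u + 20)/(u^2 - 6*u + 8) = (u - 5)/(u - 2)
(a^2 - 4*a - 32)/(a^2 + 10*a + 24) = (a - 8)/(a + 6)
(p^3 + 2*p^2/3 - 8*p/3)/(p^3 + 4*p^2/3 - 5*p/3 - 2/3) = p*(3*p - 4)/(3*p^2 - 2*p - 1)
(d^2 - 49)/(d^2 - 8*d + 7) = (d + 7)/(d - 1)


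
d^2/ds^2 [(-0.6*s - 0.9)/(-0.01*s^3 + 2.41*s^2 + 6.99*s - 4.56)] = (0.00036*s^5 - 0.08568*s^4 + 6.70656*s^3 + 30.65796*s^2 + 130.28418*s + 145.97874)/(1.0e-6*s^9 - 0.000723*s^8 + 0.172146*s^7 - 12.985399*s^6 - 120.98943*s^5 - 275.716179*s^4 + 119.995533*s^3 + 518.06844*s^2 - 436.041792*s + 94.818816)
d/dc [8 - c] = -1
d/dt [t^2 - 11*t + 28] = 2*t - 11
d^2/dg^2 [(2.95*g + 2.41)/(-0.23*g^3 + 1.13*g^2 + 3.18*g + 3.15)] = (-0.93633*g^5 + 3.070362*g^4 - 1.827226*g^3 - 33.53523*g^2 + 0.566316*g + 27.515322)/(0.012167*g^9 - 0.179331*g^8 + 0.376395*g^7 + 3.01609*g^6 - 0.291959999999998*g^5 - 32.524281*g^4 - 93.226167*g^3 - 129.199455*g^2 - 94.66065*g - 31.255875)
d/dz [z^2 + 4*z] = 2*z + 4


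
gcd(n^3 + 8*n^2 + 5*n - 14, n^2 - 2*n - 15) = 1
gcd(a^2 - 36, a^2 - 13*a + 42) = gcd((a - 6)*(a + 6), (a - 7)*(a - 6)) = a - 6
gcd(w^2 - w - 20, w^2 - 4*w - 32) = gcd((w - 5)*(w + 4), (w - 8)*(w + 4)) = w + 4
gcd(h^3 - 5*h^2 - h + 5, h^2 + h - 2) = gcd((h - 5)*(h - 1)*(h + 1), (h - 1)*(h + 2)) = h - 1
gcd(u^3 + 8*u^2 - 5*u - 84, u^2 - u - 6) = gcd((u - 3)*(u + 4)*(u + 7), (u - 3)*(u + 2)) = u - 3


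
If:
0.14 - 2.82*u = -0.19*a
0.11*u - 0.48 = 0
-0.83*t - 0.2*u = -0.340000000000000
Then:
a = 64.03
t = -0.64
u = 4.36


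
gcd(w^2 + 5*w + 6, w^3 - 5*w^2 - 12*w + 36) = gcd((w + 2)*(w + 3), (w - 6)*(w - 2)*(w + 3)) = w + 3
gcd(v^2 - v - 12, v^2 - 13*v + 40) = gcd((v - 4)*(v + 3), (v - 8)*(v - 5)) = 1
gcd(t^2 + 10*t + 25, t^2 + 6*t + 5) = t + 5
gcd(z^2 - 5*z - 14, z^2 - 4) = z + 2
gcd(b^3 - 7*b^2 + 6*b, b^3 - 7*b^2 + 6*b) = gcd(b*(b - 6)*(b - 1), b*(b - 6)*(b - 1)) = b^3 - 7*b^2 + 6*b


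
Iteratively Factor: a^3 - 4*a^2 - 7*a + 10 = (a + 2)*(a^2 - 6*a + 5) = (a - 1)*(a + 2)*(a - 5)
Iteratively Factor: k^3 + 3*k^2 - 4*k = (k + 4)*(k^2 - k) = (k - 1)*(k + 4)*(k)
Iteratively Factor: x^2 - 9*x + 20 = (x - 5)*(x - 4)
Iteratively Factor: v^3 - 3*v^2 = (v)*(v^2 - 3*v) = v^2*(v - 3)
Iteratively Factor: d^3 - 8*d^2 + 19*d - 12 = (d - 1)*(d^2 - 7*d + 12) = (d - 3)*(d - 1)*(d - 4)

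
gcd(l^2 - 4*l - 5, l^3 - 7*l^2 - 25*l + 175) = l - 5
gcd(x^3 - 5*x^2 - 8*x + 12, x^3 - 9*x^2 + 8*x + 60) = x^2 - 4*x - 12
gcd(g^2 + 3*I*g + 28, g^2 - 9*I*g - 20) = g - 4*I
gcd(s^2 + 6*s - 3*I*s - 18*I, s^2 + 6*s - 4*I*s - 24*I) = s + 6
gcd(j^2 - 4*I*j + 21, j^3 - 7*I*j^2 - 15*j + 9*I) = 1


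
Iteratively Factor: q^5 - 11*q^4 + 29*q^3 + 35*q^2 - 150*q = (q - 3)*(q^4 - 8*q^3 + 5*q^2 + 50*q) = (q - 3)*(q + 2)*(q^3 - 10*q^2 + 25*q) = (q - 5)*(q - 3)*(q + 2)*(q^2 - 5*q) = q*(q - 5)*(q - 3)*(q + 2)*(q - 5)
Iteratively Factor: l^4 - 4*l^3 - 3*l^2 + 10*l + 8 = (l - 4)*(l^3 - 3*l - 2) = (l - 4)*(l + 1)*(l^2 - l - 2) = (l - 4)*(l + 1)^2*(l - 2)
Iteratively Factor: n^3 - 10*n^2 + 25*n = (n - 5)*(n^2 - 5*n) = (n - 5)^2*(n)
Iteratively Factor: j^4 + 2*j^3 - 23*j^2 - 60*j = (j - 5)*(j^3 + 7*j^2 + 12*j) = (j - 5)*(j + 3)*(j^2 + 4*j) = j*(j - 5)*(j + 3)*(j + 4)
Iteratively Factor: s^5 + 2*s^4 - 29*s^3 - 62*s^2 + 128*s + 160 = (s - 5)*(s^4 + 7*s^3 + 6*s^2 - 32*s - 32) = (s - 5)*(s - 2)*(s^3 + 9*s^2 + 24*s + 16) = (s - 5)*(s - 2)*(s + 4)*(s^2 + 5*s + 4) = (s - 5)*(s - 2)*(s + 4)^2*(s + 1)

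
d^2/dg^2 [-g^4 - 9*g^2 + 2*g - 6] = -12*g^2 - 18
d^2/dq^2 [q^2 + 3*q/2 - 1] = 2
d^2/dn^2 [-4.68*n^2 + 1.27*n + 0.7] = -9.36000000000000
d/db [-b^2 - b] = -2*b - 1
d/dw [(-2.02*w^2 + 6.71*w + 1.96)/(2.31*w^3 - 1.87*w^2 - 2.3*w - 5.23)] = (4.6662*w^4 - 31.0002*w^3 + 3.6109*w^2 + 28.4596*w - 30.5853)/(5.3361*w^6 - 8.6394*w^5 - 7.1291*w^4 - 15.5606*w^3 + 24.8502*w^2 + 24.058*w + 27.3529)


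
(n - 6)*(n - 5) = n^2 - 11*n + 30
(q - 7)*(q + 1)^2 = q^3 - 5*q^2 - 13*q - 7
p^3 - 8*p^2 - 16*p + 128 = (p - 8)*(p - 4)*(p + 4)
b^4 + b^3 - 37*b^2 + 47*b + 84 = (b - 4)*(b - 3)*(b + 1)*(b + 7)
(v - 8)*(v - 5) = v^2 - 13*v + 40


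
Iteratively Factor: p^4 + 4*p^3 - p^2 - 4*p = (p)*(p^3 + 4*p^2 - p - 4) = p*(p - 1)*(p^2 + 5*p + 4) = p*(p - 1)*(p + 4)*(p + 1)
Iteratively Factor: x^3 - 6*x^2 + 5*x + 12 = (x - 3)*(x^2 - 3*x - 4) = (x - 3)*(x + 1)*(x - 4)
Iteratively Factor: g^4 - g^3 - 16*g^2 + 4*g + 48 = (g - 4)*(g^3 + 3*g^2 - 4*g - 12) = (g - 4)*(g - 2)*(g^2 + 5*g + 6) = (g - 4)*(g - 2)*(g + 3)*(g + 2)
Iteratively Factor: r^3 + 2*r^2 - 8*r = (r + 4)*(r^2 - 2*r) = r*(r + 4)*(r - 2)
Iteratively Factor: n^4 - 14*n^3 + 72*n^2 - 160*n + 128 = (n - 4)*(n^3 - 10*n^2 + 32*n - 32) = (n - 4)*(n - 2)*(n^2 - 8*n + 16) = (n - 4)^2*(n - 2)*(n - 4)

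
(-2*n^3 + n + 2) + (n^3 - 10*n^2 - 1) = -n^3 - 10*n^2 + n + 1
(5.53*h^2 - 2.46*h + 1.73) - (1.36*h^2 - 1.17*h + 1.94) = 4.17*h^2 - 1.29*h - 0.21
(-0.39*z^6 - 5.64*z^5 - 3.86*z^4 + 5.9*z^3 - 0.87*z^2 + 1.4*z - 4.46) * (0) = 0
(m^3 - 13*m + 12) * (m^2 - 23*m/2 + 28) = m^5 - 23*m^4/2 + 15*m^3 + 323*m^2/2 - 502*m + 336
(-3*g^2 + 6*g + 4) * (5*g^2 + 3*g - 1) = -15*g^4 + 21*g^3 + 41*g^2 + 6*g - 4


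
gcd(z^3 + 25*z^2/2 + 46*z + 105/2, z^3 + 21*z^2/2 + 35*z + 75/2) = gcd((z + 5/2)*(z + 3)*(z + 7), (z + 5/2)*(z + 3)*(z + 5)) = z^2 + 11*z/2 + 15/2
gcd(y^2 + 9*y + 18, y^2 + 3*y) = y + 3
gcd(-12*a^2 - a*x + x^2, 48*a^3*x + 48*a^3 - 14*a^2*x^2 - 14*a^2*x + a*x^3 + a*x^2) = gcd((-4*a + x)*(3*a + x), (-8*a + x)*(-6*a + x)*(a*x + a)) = 1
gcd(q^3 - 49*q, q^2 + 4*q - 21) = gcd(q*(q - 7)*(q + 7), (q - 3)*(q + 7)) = q + 7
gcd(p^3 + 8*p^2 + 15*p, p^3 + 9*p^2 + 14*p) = p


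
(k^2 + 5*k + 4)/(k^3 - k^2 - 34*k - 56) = (k + 1)/(k^2 - 5*k - 14)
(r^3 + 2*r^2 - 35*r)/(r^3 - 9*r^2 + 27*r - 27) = r*(r^2 + 2*r - 35)/(r^3 - 9*r^2 + 27*r - 27)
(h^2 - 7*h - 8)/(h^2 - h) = (h^2 - 7*h - 8)/(h*(h - 1))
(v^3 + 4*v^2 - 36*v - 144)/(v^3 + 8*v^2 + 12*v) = (v^2 - 2*v - 24)/(v*(v + 2))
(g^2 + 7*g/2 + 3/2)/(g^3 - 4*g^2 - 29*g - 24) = (g + 1/2)/(g^2 - 7*g - 8)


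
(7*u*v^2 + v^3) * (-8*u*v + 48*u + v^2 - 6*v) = -56*u^2*v^3 + 336*u^2*v^2 - u*v^4 + 6*u*v^3 + v^5 - 6*v^4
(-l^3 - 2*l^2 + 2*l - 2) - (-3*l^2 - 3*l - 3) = -l^3 + l^2 + 5*l + 1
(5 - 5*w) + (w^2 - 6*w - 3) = w^2 - 11*w + 2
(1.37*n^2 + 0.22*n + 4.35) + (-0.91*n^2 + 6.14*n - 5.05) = 0.46*n^2 + 6.36*n - 0.7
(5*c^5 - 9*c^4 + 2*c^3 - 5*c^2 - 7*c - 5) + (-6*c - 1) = 5*c^5 - 9*c^4 + 2*c^3 - 5*c^2 - 13*c - 6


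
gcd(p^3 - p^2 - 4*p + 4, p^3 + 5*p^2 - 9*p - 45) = 1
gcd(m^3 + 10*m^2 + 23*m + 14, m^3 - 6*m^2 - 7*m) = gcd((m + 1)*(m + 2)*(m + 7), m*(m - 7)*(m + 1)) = m + 1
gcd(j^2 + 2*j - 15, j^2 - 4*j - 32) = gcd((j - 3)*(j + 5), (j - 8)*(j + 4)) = 1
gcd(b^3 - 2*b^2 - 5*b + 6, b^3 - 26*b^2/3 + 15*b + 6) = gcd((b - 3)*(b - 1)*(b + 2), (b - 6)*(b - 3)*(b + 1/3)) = b - 3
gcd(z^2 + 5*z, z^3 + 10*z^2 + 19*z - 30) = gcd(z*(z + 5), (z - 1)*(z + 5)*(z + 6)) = z + 5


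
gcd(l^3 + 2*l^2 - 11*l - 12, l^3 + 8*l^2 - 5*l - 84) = l^2 + l - 12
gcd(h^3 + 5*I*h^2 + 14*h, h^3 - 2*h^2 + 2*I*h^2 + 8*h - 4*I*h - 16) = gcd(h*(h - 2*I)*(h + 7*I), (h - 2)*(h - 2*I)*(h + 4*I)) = h - 2*I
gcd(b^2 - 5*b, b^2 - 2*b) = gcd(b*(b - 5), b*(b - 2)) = b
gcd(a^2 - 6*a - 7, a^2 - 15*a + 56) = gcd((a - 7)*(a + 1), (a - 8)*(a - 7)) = a - 7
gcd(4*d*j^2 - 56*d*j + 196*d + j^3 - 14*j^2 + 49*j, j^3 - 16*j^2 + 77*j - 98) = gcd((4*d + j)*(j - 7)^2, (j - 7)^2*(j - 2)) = j^2 - 14*j + 49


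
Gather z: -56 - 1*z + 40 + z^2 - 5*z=z^2 - 6*z - 16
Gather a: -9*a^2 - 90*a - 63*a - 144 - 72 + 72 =-9*a^2 - 153*a - 144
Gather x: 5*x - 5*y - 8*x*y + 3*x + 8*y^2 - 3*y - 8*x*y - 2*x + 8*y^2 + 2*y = x*(6 - 16*y) + 16*y^2 - 6*y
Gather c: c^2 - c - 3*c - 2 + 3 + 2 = c^2 - 4*c + 3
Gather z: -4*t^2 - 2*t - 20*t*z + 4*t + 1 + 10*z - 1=-4*t^2 + 2*t + z*(10 - 20*t)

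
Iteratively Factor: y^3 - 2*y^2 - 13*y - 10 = (y + 1)*(y^2 - 3*y - 10) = (y + 1)*(y + 2)*(y - 5)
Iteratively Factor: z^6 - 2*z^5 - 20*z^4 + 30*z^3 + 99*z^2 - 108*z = (z - 3)*(z^5 + z^4 - 17*z^3 - 21*z^2 + 36*z) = (z - 3)*(z - 1)*(z^4 + 2*z^3 - 15*z^2 - 36*z) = (z - 4)*(z - 3)*(z - 1)*(z^3 + 6*z^2 + 9*z) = (z - 4)*(z - 3)*(z - 1)*(z + 3)*(z^2 + 3*z) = (z - 4)*(z - 3)*(z - 1)*(z + 3)^2*(z)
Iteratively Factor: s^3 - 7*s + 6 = (s + 3)*(s^2 - 3*s + 2) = (s - 1)*(s + 3)*(s - 2)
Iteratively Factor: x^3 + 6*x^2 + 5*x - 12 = (x + 3)*(x^2 + 3*x - 4) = (x + 3)*(x + 4)*(x - 1)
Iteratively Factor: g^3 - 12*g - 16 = (g - 4)*(g^2 + 4*g + 4) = (g - 4)*(g + 2)*(g + 2)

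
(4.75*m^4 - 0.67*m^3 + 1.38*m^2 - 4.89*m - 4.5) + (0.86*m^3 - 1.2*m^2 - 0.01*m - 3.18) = 4.75*m^4 + 0.19*m^3 + 0.18*m^2 - 4.9*m - 7.68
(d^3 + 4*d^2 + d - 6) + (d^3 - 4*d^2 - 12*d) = 2*d^3 - 11*d - 6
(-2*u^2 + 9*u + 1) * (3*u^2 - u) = -6*u^4 + 29*u^3 - 6*u^2 - u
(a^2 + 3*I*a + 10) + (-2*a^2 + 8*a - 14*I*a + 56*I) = -a^2 + 8*a - 11*I*a + 10 + 56*I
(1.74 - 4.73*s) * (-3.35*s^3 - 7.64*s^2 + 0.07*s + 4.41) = 15.8455*s^4 + 30.3082*s^3 - 13.6247*s^2 - 20.7375*s + 7.6734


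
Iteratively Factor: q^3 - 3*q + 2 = (q + 2)*(q^2 - 2*q + 1) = (q - 1)*(q + 2)*(q - 1)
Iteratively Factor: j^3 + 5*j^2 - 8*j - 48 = (j + 4)*(j^2 + j - 12) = (j + 4)^2*(j - 3)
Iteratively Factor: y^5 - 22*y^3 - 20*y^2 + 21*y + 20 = (y - 5)*(y^4 + 5*y^3 + 3*y^2 - 5*y - 4) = (y - 5)*(y + 4)*(y^3 + y^2 - y - 1) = (y - 5)*(y + 1)*(y + 4)*(y^2 - 1) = (y - 5)*(y + 1)^2*(y + 4)*(y - 1)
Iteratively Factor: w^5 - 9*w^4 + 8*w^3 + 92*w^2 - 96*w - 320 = (w - 4)*(w^4 - 5*w^3 - 12*w^2 + 44*w + 80) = (w - 4)^2*(w^3 - w^2 - 16*w - 20) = (w - 5)*(w - 4)^2*(w^2 + 4*w + 4) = (w - 5)*(w - 4)^2*(w + 2)*(w + 2)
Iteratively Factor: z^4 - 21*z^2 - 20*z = (z + 1)*(z^3 - z^2 - 20*z) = (z + 1)*(z + 4)*(z^2 - 5*z) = (z - 5)*(z + 1)*(z + 4)*(z)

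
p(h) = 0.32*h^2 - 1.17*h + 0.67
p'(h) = 0.64*h - 1.17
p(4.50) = 1.88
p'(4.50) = 1.71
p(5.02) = 2.86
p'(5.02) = 2.04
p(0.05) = 0.61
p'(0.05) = -1.14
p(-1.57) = 3.30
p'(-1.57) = -2.17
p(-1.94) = 4.14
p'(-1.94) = -2.41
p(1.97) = -0.39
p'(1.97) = 0.09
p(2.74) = -0.13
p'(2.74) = 0.58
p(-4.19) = 11.19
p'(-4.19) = -3.85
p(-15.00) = 90.22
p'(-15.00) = -10.77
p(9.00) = 16.06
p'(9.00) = 4.59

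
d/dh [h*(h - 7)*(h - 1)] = 3*h^2 - 16*h + 7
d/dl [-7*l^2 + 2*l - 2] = 2 - 14*l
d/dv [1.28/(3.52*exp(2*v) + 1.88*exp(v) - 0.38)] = (-9.0112*exp(v) - 2.4064)*exp(v)/(3.52*exp(2*v) + 1.88*exp(v) - 0.38)^2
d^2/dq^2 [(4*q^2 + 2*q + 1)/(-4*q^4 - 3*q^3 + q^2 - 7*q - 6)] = 2*(-192*q^8 - 336*q^7 - 404*q^6 + 462*q^5 + 1572*q^4 + 964*q^3 + 222*q^2 + 39*q - 115)/(64*q^12 + 144*q^11 + 60*q^10 + 291*q^9 + 777*q^8 + 462*q^7 + 479*q^6 + 1362*q^5 + 1059*q^4 + 415*q^3 + 774*q^2 + 756*q + 216)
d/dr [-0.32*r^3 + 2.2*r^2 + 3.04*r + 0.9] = -0.96*r^2 + 4.4*r + 3.04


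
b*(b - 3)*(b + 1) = b^3 - 2*b^2 - 3*b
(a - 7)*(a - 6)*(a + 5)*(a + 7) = a^4 - a^3 - 79*a^2 + 49*a + 1470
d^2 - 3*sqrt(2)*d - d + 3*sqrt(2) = (d - 1)*(d - 3*sqrt(2))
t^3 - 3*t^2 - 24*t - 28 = (t - 7)*(t + 2)^2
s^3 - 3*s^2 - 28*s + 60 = (s - 6)*(s - 2)*(s + 5)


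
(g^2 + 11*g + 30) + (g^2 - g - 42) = 2*g^2 + 10*g - 12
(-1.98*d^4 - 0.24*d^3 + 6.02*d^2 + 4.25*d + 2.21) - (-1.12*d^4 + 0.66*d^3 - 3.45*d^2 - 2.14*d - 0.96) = -0.86*d^4 - 0.9*d^3 + 9.47*d^2 + 6.39*d + 3.17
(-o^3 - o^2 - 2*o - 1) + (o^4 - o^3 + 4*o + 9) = o^4 - 2*o^3 - o^2 + 2*o + 8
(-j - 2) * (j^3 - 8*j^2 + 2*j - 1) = -j^4 + 6*j^3 + 14*j^2 - 3*j + 2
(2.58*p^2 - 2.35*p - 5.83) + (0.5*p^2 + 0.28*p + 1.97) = 3.08*p^2 - 2.07*p - 3.86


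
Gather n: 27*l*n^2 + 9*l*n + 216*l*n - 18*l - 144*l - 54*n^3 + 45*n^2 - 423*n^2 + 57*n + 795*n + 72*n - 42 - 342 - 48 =-162*l - 54*n^3 + n^2*(27*l - 378) + n*(225*l + 924) - 432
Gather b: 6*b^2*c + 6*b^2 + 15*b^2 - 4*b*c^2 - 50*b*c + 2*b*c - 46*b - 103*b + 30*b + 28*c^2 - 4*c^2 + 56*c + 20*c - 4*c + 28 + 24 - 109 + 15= b^2*(6*c + 21) + b*(-4*c^2 - 48*c - 119) + 24*c^2 + 72*c - 42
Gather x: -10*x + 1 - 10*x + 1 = 2 - 20*x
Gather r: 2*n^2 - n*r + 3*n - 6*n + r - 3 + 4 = 2*n^2 - 3*n + r*(1 - n) + 1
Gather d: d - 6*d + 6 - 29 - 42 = -5*d - 65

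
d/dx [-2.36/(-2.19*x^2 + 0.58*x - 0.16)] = (1.3688 - 10.3368*x)/(2.19*x^2 - 0.58*x + 0.16)^2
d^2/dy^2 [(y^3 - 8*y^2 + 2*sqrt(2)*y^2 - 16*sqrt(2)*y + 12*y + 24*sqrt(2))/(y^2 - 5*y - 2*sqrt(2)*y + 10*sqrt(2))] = 2*(-12*sqrt(2)*y^3 + 13*y^3 - 240*y^2 + 162*sqrt(2)*y^2 - 720*sqrt(2)*y + 1272*y - 2240 + 1152*sqrt(2))/(y^6 - 15*y^5 - 6*sqrt(2)*y^5 + 99*y^4 + 90*sqrt(2)*y^4 - 466*sqrt(2)*y^3 - 485*y^3 + 990*sqrt(2)*y^2 + 1800*y^2 - 3000*y - 1200*sqrt(2)*y + 2000*sqrt(2))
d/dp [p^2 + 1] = 2*p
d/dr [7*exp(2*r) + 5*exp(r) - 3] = (14*exp(r) + 5)*exp(r)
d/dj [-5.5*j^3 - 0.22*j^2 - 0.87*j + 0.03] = -16.5*j^2 - 0.44*j - 0.87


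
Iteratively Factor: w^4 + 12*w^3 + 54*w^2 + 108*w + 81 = (w + 3)*(w^3 + 9*w^2 + 27*w + 27) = (w + 3)^2*(w^2 + 6*w + 9) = (w + 3)^3*(w + 3)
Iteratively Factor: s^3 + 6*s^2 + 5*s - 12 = (s + 3)*(s^2 + 3*s - 4) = (s - 1)*(s + 3)*(s + 4)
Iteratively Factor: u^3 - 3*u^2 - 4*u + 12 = (u - 2)*(u^2 - u - 6) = (u - 3)*(u - 2)*(u + 2)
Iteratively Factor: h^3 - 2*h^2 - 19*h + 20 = (h - 5)*(h^2 + 3*h - 4) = (h - 5)*(h + 4)*(h - 1)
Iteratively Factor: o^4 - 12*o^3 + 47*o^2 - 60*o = (o - 4)*(o^3 - 8*o^2 + 15*o) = (o - 4)*(o - 3)*(o^2 - 5*o) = o*(o - 4)*(o - 3)*(o - 5)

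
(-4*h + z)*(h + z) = -4*h^2 - 3*h*z + z^2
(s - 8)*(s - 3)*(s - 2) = s^3 - 13*s^2 + 46*s - 48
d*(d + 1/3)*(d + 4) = d^3 + 13*d^2/3 + 4*d/3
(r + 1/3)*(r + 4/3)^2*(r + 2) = r^4 + 5*r^3 + 26*r^2/3 + 160*r/27 + 32/27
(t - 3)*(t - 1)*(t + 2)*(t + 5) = t^4 + 3*t^3 - 15*t^2 - 19*t + 30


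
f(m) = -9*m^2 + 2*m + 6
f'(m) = 2 - 18*m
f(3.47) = -95.43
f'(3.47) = -60.46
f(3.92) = -124.46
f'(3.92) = -68.56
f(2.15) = -31.30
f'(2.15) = -36.70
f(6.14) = -321.02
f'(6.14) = -108.52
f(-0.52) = 2.53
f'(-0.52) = 11.36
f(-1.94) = -31.75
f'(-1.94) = 36.92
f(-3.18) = -91.37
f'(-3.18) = 59.24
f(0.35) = 5.60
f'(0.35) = -4.30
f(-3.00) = -81.00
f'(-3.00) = 56.00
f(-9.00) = -741.00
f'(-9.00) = 164.00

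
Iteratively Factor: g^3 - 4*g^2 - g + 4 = (g - 1)*(g^2 - 3*g - 4) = (g - 1)*(g + 1)*(g - 4)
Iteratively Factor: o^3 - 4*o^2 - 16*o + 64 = (o - 4)*(o^2 - 16) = (o - 4)^2*(o + 4)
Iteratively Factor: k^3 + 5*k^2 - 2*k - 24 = (k + 3)*(k^2 + 2*k - 8) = (k + 3)*(k + 4)*(k - 2)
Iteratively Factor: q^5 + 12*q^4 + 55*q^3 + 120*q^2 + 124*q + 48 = (q + 2)*(q^4 + 10*q^3 + 35*q^2 + 50*q + 24) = (q + 2)^2*(q^3 + 8*q^2 + 19*q + 12) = (q + 2)^2*(q + 4)*(q^2 + 4*q + 3) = (q + 2)^2*(q + 3)*(q + 4)*(q + 1)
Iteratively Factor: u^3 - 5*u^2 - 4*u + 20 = (u + 2)*(u^2 - 7*u + 10) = (u - 2)*(u + 2)*(u - 5)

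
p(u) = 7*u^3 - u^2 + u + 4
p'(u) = 21*u^2 - 2*u + 1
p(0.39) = 4.65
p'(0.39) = 3.41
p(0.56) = 5.48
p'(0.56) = 6.47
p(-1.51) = -23.89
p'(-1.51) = 51.90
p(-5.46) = -1170.67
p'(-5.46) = 637.96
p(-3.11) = -219.34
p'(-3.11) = 210.33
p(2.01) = 58.81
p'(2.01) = 81.82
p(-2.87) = -172.59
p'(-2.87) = 179.71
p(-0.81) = -1.19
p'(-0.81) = 16.40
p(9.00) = 5035.00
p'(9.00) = 1684.00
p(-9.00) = -5189.00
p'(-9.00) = 1720.00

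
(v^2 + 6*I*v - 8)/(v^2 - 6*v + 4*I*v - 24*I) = (v + 2*I)/(v - 6)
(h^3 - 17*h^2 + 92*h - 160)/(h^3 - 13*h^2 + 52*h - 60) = (h^2 - 12*h + 32)/(h^2 - 8*h + 12)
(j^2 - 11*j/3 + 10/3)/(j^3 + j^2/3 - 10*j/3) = (j - 2)/(j*(j + 2))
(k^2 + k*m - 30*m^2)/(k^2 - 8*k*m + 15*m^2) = (k + 6*m)/(k - 3*m)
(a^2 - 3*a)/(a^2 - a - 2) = a*(3 - a)/(-a^2 + a + 2)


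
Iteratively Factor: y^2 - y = (y - 1)*(y)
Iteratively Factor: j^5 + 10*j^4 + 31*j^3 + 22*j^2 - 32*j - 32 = (j - 1)*(j^4 + 11*j^3 + 42*j^2 + 64*j + 32) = (j - 1)*(j + 1)*(j^3 + 10*j^2 + 32*j + 32) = (j - 1)*(j + 1)*(j + 4)*(j^2 + 6*j + 8) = (j - 1)*(j + 1)*(j + 2)*(j + 4)*(j + 4)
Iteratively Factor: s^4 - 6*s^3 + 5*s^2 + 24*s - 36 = (s - 2)*(s^3 - 4*s^2 - 3*s + 18) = (s - 2)*(s + 2)*(s^2 - 6*s + 9) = (s - 3)*(s - 2)*(s + 2)*(s - 3)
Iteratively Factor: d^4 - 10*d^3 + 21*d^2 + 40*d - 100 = (d + 2)*(d^3 - 12*d^2 + 45*d - 50) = (d - 2)*(d + 2)*(d^2 - 10*d + 25) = (d - 5)*(d - 2)*(d + 2)*(d - 5)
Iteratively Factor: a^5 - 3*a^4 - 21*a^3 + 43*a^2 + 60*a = (a - 3)*(a^4 - 21*a^2 - 20*a) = a*(a - 3)*(a^3 - 21*a - 20) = a*(a - 3)*(a + 1)*(a^2 - a - 20) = a*(a - 5)*(a - 3)*(a + 1)*(a + 4)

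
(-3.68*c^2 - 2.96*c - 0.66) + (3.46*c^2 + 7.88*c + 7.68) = -0.22*c^2 + 4.92*c + 7.02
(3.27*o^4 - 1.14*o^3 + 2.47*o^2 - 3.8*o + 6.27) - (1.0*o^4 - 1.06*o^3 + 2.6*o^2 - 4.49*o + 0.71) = 2.27*o^4 - 0.0799999999999998*o^3 - 0.13*o^2 + 0.69*o + 5.56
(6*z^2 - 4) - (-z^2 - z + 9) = 7*z^2 + z - 13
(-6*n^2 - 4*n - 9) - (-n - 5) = -6*n^2 - 3*n - 4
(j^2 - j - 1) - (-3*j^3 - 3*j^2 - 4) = 3*j^3 + 4*j^2 - j + 3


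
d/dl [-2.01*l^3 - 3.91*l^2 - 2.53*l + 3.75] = -6.03*l^2 - 7.82*l - 2.53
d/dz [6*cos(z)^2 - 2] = -6*sin(2*z)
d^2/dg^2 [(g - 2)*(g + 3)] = 2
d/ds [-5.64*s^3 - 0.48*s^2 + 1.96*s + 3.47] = -16.92*s^2 - 0.96*s + 1.96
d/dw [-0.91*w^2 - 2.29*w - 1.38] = -1.82*w - 2.29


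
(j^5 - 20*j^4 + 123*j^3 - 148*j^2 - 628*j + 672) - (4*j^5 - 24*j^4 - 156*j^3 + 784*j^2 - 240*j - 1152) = -3*j^5 + 4*j^4 + 279*j^3 - 932*j^2 - 388*j + 1824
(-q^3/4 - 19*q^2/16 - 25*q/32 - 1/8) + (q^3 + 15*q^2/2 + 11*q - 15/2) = 3*q^3/4 + 101*q^2/16 + 327*q/32 - 61/8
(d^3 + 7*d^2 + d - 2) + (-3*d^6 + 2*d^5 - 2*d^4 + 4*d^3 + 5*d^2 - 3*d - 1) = -3*d^6 + 2*d^5 - 2*d^4 + 5*d^3 + 12*d^2 - 2*d - 3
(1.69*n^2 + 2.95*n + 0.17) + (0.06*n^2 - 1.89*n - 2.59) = 1.75*n^2 + 1.06*n - 2.42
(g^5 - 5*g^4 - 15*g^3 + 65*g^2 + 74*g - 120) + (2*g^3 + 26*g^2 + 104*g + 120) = g^5 - 5*g^4 - 13*g^3 + 91*g^2 + 178*g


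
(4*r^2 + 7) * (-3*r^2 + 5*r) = -12*r^4 + 20*r^3 - 21*r^2 + 35*r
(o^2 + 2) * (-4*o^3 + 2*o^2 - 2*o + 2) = -4*o^5 + 2*o^4 - 10*o^3 + 6*o^2 - 4*o + 4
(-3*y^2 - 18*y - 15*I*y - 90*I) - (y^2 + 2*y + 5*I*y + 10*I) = -4*y^2 - 20*y - 20*I*y - 100*I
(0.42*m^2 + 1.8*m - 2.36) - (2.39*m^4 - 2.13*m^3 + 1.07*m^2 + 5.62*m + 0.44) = -2.39*m^4 + 2.13*m^3 - 0.65*m^2 - 3.82*m - 2.8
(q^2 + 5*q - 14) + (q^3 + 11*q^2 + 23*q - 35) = q^3 + 12*q^2 + 28*q - 49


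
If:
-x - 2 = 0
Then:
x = -2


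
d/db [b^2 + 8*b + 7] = 2*b + 8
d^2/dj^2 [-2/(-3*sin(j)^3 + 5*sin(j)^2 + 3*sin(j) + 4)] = 2*(81*sin(j)^6 - 165*sin(j)^5 - 26*sin(j)^4 + 393*sin(j)^3 - 167*sin(j)^2 - 174*sin(j) + 22)/(3*sin(j)*cos(j)^2 - 5*cos(j)^2 + 9)^3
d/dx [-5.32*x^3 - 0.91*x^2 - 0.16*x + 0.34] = -15.96*x^2 - 1.82*x - 0.16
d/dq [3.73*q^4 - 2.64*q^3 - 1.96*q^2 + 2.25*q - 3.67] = 14.92*q^3 - 7.92*q^2 - 3.92*q + 2.25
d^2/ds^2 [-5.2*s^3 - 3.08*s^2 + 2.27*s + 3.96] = -31.2*s - 6.16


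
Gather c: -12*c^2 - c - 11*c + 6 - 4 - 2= -12*c^2 - 12*c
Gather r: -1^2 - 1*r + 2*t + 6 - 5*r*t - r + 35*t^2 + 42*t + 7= r*(-5*t - 2) + 35*t^2 + 44*t + 12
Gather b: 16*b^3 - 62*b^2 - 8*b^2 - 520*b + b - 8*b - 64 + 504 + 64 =16*b^3 - 70*b^2 - 527*b + 504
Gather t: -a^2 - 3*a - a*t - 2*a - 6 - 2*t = -a^2 - 5*a + t*(-a - 2) - 6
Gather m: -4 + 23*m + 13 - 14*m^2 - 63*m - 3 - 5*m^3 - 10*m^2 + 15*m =-5*m^3 - 24*m^2 - 25*m + 6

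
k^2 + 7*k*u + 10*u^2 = (k + 2*u)*(k + 5*u)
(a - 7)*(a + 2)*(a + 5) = a^3 - 39*a - 70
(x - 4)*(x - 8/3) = x^2 - 20*x/3 + 32/3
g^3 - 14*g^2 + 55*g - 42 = (g - 7)*(g - 6)*(g - 1)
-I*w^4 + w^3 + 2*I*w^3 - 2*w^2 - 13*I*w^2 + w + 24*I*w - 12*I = (w - 1)*(w - 3*I)*(w + 4*I)*(-I*w + I)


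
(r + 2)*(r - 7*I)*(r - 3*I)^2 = r^4 + 2*r^3 - 13*I*r^3 - 51*r^2 - 26*I*r^2 - 102*r + 63*I*r + 126*I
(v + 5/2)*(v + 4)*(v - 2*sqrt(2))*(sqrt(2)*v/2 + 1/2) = sqrt(2)*v^4/2 - 3*v^3/2 + 13*sqrt(2)*v^3/4 - 39*v^2/4 + 4*sqrt(2)*v^2 - 15*v - 13*sqrt(2)*v/2 - 10*sqrt(2)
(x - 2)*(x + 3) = x^2 + x - 6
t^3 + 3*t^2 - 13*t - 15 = (t - 3)*(t + 1)*(t + 5)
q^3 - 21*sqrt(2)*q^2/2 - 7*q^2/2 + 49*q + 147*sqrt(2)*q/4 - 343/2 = (q - 7/2)*(q - 7*sqrt(2))*(q - 7*sqrt(2)/2)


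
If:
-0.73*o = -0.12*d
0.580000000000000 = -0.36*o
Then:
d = -9.80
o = -1.61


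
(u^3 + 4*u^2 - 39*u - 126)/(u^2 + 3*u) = u + 1 - 42/u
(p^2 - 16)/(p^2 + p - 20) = (p + 4)/(p + 5)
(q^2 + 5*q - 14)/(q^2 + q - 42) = (q - 2)/(q - 6)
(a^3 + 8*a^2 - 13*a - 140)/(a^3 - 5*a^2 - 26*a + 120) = (a + 7)/(a - 6)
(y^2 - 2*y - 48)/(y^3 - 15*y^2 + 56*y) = (y + 6)/(y*(y - 7))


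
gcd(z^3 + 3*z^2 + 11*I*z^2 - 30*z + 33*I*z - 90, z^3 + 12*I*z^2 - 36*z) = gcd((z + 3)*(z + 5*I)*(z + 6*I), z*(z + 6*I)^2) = z + 6*I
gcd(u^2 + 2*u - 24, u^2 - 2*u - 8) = u - 4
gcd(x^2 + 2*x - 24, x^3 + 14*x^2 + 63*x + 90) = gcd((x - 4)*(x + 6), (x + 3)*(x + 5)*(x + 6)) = x + 6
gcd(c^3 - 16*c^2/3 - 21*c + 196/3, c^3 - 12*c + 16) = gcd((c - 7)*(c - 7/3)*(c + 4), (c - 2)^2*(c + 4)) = c + 4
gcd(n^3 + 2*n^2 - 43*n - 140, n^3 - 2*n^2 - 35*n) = n^2 - 2*n - 35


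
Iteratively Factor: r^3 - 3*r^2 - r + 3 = (r - 1)*(r^2 - 2*r - 3) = (r - 3)*(r - 1)*(r + 1)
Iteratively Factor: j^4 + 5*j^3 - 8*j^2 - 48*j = (j)*(j^3 + 5*j^2 - 8*j - 48) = j*(j - 3)*(j^2 + 8*j + 16) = j*(j - 3)*(j + 4)*(j + 4)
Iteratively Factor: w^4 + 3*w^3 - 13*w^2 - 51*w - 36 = (w + 3)*(w^3 - 13*w - 12) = (w + 3)^2*(w^2 - 3*w - 4) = (w + 1)*(w + 3)^2*(w - 4)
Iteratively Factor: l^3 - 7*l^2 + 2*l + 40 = (l - 4)*(l^2 - 3*l - 10) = (l - 5)*(l - 4)*(l + 2)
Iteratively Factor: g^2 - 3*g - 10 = (g + 2)*(g - 5)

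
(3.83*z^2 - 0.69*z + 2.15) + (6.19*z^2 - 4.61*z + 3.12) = 10.02*z^2 - 5.3*z + 5.27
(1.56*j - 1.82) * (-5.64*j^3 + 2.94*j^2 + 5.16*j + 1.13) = -8.7984*j^4 + 14.8512*j^3 + 2.6988*j^2 - 7.6284*j - 2.0566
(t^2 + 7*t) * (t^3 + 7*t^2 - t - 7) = t^5 + 14*t^4 + 48*t^3 - 14*t^2 - 49*t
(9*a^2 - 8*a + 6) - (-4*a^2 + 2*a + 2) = 13*a^2 - 10*a + 4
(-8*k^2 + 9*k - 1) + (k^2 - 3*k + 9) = -7*k^2 + 6*k + 8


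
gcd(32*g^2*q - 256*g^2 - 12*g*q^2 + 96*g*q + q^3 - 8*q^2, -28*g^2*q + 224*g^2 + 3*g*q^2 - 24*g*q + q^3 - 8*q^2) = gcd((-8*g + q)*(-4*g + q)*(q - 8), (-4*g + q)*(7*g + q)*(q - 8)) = -4*g*q + 32*g + q^2 - 8*q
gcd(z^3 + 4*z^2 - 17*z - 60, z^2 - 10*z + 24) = z - 4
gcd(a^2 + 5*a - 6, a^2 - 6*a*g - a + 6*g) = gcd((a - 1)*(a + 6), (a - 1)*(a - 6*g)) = a - 1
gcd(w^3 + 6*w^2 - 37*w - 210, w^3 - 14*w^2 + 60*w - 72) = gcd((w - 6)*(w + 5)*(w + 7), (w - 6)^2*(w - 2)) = w - 6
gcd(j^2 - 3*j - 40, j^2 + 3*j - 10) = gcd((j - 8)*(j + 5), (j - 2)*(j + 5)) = j + 5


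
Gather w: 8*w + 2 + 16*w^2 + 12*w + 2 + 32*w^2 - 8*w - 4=48*w^2 + 12*w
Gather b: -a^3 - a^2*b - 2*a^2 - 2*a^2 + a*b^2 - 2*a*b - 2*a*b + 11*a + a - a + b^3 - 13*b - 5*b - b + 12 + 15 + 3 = -a^3 - 4*a^2 + a*b^2 + 11*a + b^3 + b*(-a^2 - 4*a - 19) + 30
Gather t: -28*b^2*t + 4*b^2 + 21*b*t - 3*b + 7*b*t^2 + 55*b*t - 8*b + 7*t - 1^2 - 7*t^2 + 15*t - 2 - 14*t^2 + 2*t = 4*b^2 - 11*b + t^2*(7*b - 21) + t*(-28*b^2 + 76*b + 24) - 3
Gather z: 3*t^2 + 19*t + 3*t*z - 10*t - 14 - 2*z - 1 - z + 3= 3*t^2 + 9*t + z*(3*t - 3) - 12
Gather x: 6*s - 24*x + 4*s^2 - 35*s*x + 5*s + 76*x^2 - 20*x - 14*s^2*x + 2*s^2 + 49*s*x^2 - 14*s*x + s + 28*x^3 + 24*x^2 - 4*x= 6*s^2 + 12*s + 28*x^3 + x^2*(49*s + 100) + x*(-14*s^2 - 49*s - 48)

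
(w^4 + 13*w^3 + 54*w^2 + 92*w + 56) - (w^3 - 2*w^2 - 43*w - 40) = w^4 + 12*w^3 + 56*w^2 + 135*w + 96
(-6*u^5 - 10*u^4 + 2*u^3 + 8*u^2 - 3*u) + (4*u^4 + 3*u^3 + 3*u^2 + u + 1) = -6*u^5 - 6*u^4 + 5*u^3 + 11*u^2 - 2*u + 1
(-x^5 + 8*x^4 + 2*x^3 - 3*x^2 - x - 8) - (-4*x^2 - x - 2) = -x^5 + 8*x^4 + 2*x^3 + x^2 - 6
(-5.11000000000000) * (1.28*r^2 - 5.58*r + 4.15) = -6.5408*r^2 + 28.5138*r - 21.2065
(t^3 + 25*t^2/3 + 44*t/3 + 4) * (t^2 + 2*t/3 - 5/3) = t^5 + 9*t^4 + 167*t^3/9 - t^2/9 - 196*t/9 - 20/3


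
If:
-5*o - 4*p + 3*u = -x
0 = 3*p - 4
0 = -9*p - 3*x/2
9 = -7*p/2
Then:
No Solution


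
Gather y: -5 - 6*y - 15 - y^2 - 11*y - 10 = -y^2 - 17*y - 30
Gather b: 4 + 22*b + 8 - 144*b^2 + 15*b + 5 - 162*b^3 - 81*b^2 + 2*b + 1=-162*b^3 - 225*b^2 + 39*b + 18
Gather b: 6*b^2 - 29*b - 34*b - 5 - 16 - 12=6*b^2 - 63*b - 33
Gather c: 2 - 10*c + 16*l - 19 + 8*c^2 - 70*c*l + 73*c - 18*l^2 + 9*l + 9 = 8*c^2 + c*(63 - 70*l) - 18*l^2 + 25*l - 8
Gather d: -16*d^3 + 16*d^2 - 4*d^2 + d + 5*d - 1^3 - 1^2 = -16*d^3 + 12*d^2 + 6*d - 2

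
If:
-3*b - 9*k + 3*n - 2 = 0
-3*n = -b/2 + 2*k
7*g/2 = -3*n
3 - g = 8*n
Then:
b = 493/525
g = -9/25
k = -83/210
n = 21/50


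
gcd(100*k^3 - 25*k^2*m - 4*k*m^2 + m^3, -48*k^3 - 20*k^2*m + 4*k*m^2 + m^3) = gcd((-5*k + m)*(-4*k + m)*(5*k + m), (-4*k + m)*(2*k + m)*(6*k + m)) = 4*k - m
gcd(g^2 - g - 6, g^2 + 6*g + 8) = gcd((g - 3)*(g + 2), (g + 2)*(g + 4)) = g + 2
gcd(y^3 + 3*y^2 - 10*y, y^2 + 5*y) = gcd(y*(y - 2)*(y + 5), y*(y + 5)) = y^2 + 5*y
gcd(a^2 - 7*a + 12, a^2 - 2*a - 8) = a - 4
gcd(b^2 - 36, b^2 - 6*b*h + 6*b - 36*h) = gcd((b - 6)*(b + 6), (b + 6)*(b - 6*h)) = b + 6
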